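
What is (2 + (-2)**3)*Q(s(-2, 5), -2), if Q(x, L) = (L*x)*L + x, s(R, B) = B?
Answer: -150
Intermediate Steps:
Q(x, L) = x + x*L**2 (Q(x, L) = x*L**2 + x = x + x*L**2)
(2 + (-2)**3)*Q(s(-2, 5), -2) = (2 + (-2)**3)*(5*(1 + (-2)**2)) = (2 - 8)*(5*(1 + 4)) = -30*5 = -6*25 = -150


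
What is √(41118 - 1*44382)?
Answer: 8*I*√51 ≈ 57.131*I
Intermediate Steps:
√(41118 - 1*44382) = √(41118 - 44382) = √(-3264) = 8*I*√51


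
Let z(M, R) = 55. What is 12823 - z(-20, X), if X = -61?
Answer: 12768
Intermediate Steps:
12823 - z(-20, X) = 12823 - 1*55 = 12823 - 55 = 12768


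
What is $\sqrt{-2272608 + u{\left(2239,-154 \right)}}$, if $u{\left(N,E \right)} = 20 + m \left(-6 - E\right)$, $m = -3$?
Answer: $2 i \sqrt{568258} \approx 1507.7 i$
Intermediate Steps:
$u{\left(N,E \right)} = 38 + 3 E$ ($u{\left(N,E \right)} = 20 - 3 \left(-6 - E\right) = 20 + \left(18 + 3 E\right) = 38 + 3 E$)
$\sqrt{-2272608 + u{\left(2239,-154 \right)}} = \sqrt{-2272608 + \left(38 + 3 \left(-154\right)\right)} = \sqrt{-2272608 + \left(38 - 462\right)} = \sqrt{-2272608 - 424} = \sqrt{-2273032} = 2 i \sqrt{568258}$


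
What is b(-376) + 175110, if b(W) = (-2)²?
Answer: 175114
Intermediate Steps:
b(W) = 4
b(-376) + 175110 = 4 + 175110 = 175114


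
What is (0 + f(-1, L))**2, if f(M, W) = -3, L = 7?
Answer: 9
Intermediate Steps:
(0 + f(-1, L))**2 = (0 - 3)**2 = (-3)**2 = 9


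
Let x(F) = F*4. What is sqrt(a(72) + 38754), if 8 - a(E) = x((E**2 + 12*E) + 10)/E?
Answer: sqrt(345829)/3 ≈ 196.02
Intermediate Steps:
x(F) = 4*F
a(E) = 8 - (40 + 4*E**2 + 48*E)/E (a(E) = 8 - 4*((E**2 + 12*E) + 10)/E = 8 - 4*(10 + E**2 + 12*E)/E = 8 - (40 + 4*E**2 + 48*E)/E)
sqrt(a(72) + 38754) = sqrt((-40 - 40/72 - 4*72) + 38754) = sqrt((-40 - 40*1/72 - 288) + 38754) = sqrt((-40 - 5/9 - 288) + 38754) = sqrt(-2957/9 + 38754) = sqrt(345829/9) = sqrt(345829)/3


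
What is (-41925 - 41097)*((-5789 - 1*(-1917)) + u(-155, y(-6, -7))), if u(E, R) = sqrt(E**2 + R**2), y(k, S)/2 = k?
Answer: 321461184 - 83022*sqrt(24169) ≈ 3.0855e+8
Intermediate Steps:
y(k, S) = 2*k
(-41925 - 41097)*((-5789 - 1*(-1917)) + u(-155, y(-6, -7))) = (-41925 - 41097)*((-5789 - 1*(-1917)) + sqrt((-155)**2 + (2*(-6))**2)) = -83022*((-5789 + 1917) + sqrt(24025 + (-12)**2)) = -83022*(-3872 + sqrt(24025 + 144)) = -83022*(-3872 + sqrt(24169)) = 321461184 - 83022*sqrt(24169)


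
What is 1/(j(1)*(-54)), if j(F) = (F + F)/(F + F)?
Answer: -1/54 ≈ -0.018519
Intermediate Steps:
j(F) = 1 (j(F) = (2*F)/((2*F)) = (2*F)*(1/(2*F)) = 1)
1/(j(1)*(-54)) = 1/(1*(-54)) = 1/(-54) = -1/54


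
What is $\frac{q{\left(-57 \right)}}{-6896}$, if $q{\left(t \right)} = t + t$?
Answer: $\frac{57}{3448} \approx 0.016531$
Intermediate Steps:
$q{\left(t \right)} = 2 t$
$\frac{q{\left(-57 \right)}}{-6896} = \frac{2 \left(-57\right)}{-6896} = \left(-114\right) \left(- \frac{1}{6896}\right) = \frac{57}{3448}$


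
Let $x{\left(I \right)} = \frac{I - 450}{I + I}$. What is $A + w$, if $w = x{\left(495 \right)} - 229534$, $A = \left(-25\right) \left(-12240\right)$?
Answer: $\frac{1682253}{22} \approx 76466.0$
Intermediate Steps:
$A = 306000$
$x{\left(I \right)} = \frac{-450 + I}{2 I}$
$w = - \frac{5049747}{22}$ ($w = \frac{-450 + 495}{2 \cdot 495} - 229534 = \frac{1}{2} \cdot \frac{1}{495} \cdot 45 - 229534 = \frac{1}{22} - 229534 = - \frac{5049747}{22} \approx -2.2953 \cdot 10^{5}$)
$A + w = 306000 - \frac{5049747}{22} = \frac{1682253}{22}$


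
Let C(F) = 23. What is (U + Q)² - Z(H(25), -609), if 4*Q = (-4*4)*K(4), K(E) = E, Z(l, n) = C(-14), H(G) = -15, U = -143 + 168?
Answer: 58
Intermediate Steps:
U = 25
Z(l, n) = 23
Q = -16 (Q = (-4*4*4)/4 = (-16*4)/4 = (¼)*(-64) = -16)
(U + Q)² - Z(H(25), -609) = (25 - 16)² - 1*23 = 9² - 23 = 81 - 23 = 58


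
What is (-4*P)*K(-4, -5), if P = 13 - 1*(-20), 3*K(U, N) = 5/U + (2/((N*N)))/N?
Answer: 6963/125 ≈ 55.704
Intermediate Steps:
K(U, N) = 2/(3*N³) + 5/(3*U) (K(U, N) = (5/U + (2/((N*N)))/N)/3 = (5/U + (2/(N²))/N)/3 = (5/U + (2/N²)/N)/3 = (5/U + 2/N³)/3 = (2/N³ + 5/U)/3 = 2/(3*N³) + 5/(3*U))
P = 33 (P = 13 + 20 = 33)
(-4*P)*K(-4, -5) = (-4*33)*((⅔)/(-5)³ + (5/3)/(-4)) = -132*((⅔)*(-1/125) + (5/3)*(-¼)) = -132*(-2/375 - 5/12) = -132*(-211/500) = 6963/125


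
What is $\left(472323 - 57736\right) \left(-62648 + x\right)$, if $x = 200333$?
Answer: $57082411095$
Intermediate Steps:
$\left(472323 - 57736\right) \left(-62648 + x\right) = \left(472323 - 57736\right) \left(-62648 + 200333\right) = 414587 \cdot 137685 = 57082411095$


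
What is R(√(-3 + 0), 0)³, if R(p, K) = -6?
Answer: -216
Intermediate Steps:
R(√(-3 + 0), 0)³ = (-6)³ = -216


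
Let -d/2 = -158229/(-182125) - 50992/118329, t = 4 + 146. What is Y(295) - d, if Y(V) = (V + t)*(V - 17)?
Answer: 2666052149776432/21550669125 ≈ 1.2371e+5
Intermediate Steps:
t = 150
Y(V) = (-17 + V)*(150 + V) (Y(V) = (V + 150)*(V - 17) = (150 + V)*(-17 + V) = (-17 + V)*(150 + V))
d = -18872322682/21550669125 (d = -2*(-158229/(-182125) - 50992/118329) = -2*(-158229*(-1/182125) - 50992*1/118329) = -2*(158229/182125 - 50992/118329) = -2*9436161341/21550669125 = -18872322682/21550669125 ≈ -0.87572)
Y(295) - d = (-2550 + 295² + 133*295) - 1*(-18872322682/21550669125) = (-2550 + 87025 + 39235) + 18872322682/21550669125 = 123710 + 18872322682/21550669125 = 2666052149776432/21550669125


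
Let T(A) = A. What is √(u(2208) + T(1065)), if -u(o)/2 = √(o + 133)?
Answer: √(1065 - 2*√2341) ≈ 31.116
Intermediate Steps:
u(o) = -2*√(133 + o) (u(o) = -2*√(o + 133) = -2*√(133 + o))
√(u(2208) + T(1065)) = √(-2*√(133 + 2208) + 1065) = √(-2*√2341 + 1065) = √(1065 - 2*√2341)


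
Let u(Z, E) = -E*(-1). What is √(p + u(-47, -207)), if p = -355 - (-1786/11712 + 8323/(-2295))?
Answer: I*√77798035057290/373320 ≈ 23.627*I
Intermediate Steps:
u(Z, E) = E
p = -1573413559/4479840 (p = -355 - (-1786*1/11712 + 8323*(-1/2295)) = -355 - (-893/5856 - 8323/2295) = -355 - 1*(-16929641/4479840) = -355 + 16929641/4479840 = -1573413559/4479840 ≈ -351.22)
√(p + u(-47, -207)) = √(-1573413559/4479840 - 207) = √(-2500740439/4479840) = I*√77798035057290/373320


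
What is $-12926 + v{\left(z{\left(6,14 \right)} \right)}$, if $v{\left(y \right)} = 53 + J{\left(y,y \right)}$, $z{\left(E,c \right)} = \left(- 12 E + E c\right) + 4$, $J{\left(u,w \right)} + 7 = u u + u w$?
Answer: $-12368$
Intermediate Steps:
$J{\left(u,w \right)} = -7 + u^{2} + u w$ ($J{\left(u,w \right)} = -7 + \left(u u + u w\right) = -7 + \left(u^{2} + u w\right) = -7 + u^{2} + u w$)
$z{\left(E,c \right)} = 4 - 12 E + E c$
$v{\left(y \right)} = 46 + 2 y^{2}$ ($v{\left(y \right)} = 53 + \left(-7 + y^{2} + y y\right) = 53 + \left(-7 + y^{2} + y^{2}\right) = 53 + \left(-7 + 2 y^{2}\right) = 46 + 2 y^{2}$)
$-12926 + v{\left(z{\left(6,14 \right)} \right)} = -12926 + \left(46 + 2 \left(4 - 72 + 6 \cdot 14\right)^{2}\right) = -12926 + \left(46 + 2 \left(4 - 72 + 84\right)^{2}\right) = -12926 + \left(46 + 2 \cdot 16^{2}\right) = -12926 + \left(46 + 2 \cdot 256\right) = -12926 + \left(46 + 512\right) = -12926 + 558 = -12368$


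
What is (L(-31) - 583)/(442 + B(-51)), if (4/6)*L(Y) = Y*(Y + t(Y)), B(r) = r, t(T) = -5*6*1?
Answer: 4507/782 ≈ 5.7634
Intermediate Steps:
t(T) = -30 (t(T) = -30*1 = -30)
L(Y) = 3*Y*(-30 + Y)/2 (L(Y) = 3*(Y*(Y - 30))/2 = 3*(Y*(-30 + Y))/2 = 3*Y*(-30 + Y)/2)
(L(-31) - 583)/(442 + B(-51)) = ((3/2)*(-31)*(-30 - 31) - 583)/(442 - 51) = ((3/2)*(-31)*(-61) - 583)/391 = (5673/2 - 583)*(1/391) = (4507/2)*(1/391) = 4507/782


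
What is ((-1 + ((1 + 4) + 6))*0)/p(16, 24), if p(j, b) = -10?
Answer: 0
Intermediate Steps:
((-1 + ((1 + 4) + 6))*0)/p(16, 24) = ((-1 + ((1 + 4) + 6))*0)/(-10) = ((-1 + (5 + 6))*0)*(-⅒) = ((-1 + 11)*0)*(-⅒) = (10*0)*(-⅒) = 0*(-⅒) = 0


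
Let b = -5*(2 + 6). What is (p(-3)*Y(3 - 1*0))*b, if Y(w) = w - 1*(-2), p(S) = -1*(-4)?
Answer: -800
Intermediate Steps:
p(S) = 4
Y(w) = 2 + w (Y(w) = w + 2 = 2 + w)
b = -40 (b = -5*8 = -40)
(p(-3)*Y(3 - 1*0))*b = (4*(2 + (3 - 1*0)))*(-40) = (4*(2 + (3 + 0)))*(-40) = (4*(2 + 3))*(-40) = (4*5)*(-40) = 20*(-40) = -800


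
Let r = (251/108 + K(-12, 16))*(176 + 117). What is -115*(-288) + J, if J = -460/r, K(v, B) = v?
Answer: 2028179376/61237 ≈ 33120.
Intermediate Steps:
r = -306185/108 (r = (251/108 - 12)*(176 + 117) = (251*(1/108) - 12)*293 = (251/108 - 12)*293 = -1045/108*293 = -306185/108 ≈ -2835.0)
J = 9936/61237 (J = -460/(-306185/108) = -460*(-108/306185) = 9936/61237 ≈ 0.16225)
-115*(-288) + J = -115*(-288) + 9936/61237 = 33120 + 9936/61237 = 2028179376/61237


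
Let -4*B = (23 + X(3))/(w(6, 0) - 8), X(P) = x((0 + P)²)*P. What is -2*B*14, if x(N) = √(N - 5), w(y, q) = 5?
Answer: -203/3 ≈ -67.667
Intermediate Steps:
x(N) = √(-5 + N)
X(P) = P*√(-5 + P²) (X(P) = √(-5 + (0 + P)²)*P = √(-5 + P²)*P = P*√(-5 + P²))
B = 29/12 (B = -(23 + 3*√(-5 + 3²))/(4*(5 - 8)) = -(23 + 3*√(-5 + 9))/(4*(-3)) = -(23 + 3*√4)*(-1)/(4*3) = -(23 + 3*2)*(-1)/(4*3) = -(23 + 6)*(-1)/(4*3) = -29*(-1)/(4*3) = -¼*(-29/3) = 29/12 ≈ 2.4167)
-2*B*14 = -2*29/12*14 = -29/6*14 = -203/3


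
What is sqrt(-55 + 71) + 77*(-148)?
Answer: -11392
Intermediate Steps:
sqrt(-55 + 71) + 77*(-148) = sqrt(16) - 11396 = 4 - 11396 = -11392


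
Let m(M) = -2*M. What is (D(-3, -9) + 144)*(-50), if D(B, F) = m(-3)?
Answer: -7500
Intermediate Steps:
D(B, F) = 6 (D(B, F) = -2*(-3) = 6)
(D(-3, -9) + 144)*(-50) = (6 + 144)*(-50) = 150*(-50) = -7500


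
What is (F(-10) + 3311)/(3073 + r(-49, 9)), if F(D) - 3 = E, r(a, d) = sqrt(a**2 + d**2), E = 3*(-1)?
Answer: 10174703/9440847 - 3311*sqrt(2482)/9440847 ≈ 1.0603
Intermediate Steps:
E = -3
F(D) = 0 (F(D) = 3 - 3 = 0)
(F(-10) + 3311)/(3073 + r(-49, 9)) = (0 + 3311)/(3073 + sqrt((-49)**2 + 9**2)) = 3311/(3073 + sqrt(2401 + 81)) = 3311/(3073 + sqrt(2482))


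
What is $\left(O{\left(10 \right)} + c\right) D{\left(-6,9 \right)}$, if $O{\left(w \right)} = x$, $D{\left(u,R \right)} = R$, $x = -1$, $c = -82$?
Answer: $-747$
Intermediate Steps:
$O{\left(w \right)} = -1$
$\left(O{\left(10 \right)} + c\right) D{\left(-6,9 \right)} = \left(-1 - 82\right) 9 = \left(-83\right) 9 = -747$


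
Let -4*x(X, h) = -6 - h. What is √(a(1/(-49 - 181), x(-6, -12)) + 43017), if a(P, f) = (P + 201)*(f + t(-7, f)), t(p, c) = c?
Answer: √2243701290/230 ≈ 205.95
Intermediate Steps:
x(X, h) = 3/2 + h/4 (x(X, h) = -(-6 - h)/4 = 3/2 + h/4)
a(P, f) = 2*f*(201 + P) (a(P, f) = (P + 201)*(f + f) = (201 + P)*(2*f) = 2*f*(201 + P))
√(a(1/(-49 - 181), x(-6, -12)) + 43017) = √(2*(3/2 + (¼)*(-12))*(201 + 1/(-49 - 181)) + 43017) = √(2*(3/2 - 3)*(201 + 1/(-230)) + 43017) = √(2*(-3/2)*(201 - 1/230) + 43017) = √(2*(-3/2)*(46229/230) + 43017) = √(-138687/230 + 43017) = √(9755223/230) = √2243701290/230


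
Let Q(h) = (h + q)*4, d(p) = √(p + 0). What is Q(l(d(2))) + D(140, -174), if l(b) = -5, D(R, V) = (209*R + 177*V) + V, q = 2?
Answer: -1724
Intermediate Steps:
D(R, V) = 178*V + 209*R (D(R, V) = (177*V + 209*R) + V = 178*V + 209*R)
d(p) = √p
Q(h) = 8 + 4*h (Q(h) = (h + 2)*4 = (2 + h)*4 = 8 + 4*h)
Q(l(d(2))) + D(140, -174) = (8 + 4*(-5)) + (178*(-174) + 209*140) = (8 - 20) + (-30972 + 29260) = -12 - 1712 = -1724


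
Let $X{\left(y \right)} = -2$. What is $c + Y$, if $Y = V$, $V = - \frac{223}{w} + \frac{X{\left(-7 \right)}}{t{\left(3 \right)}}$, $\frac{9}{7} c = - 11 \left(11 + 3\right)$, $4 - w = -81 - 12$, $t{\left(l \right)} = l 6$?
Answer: $- \frac{106670}{873} \approx -122.19$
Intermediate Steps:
$t{\left(l \right)} = 6 l$
$w = 97$ ($w = 4 - \left(-81 - 12\right) = 4 - -93 = 4 + 93 = 97$)
$c = - \frac{1078}{9}$ ($c = \frac{7 \left(- 11 \left(11 + 3\right)\right)}{9} = \frac{7 \left(\left(-11\right) 14\right)}{9} = \frac{7}{9} \left(-154\right) = - \frac{1078}{9} \approx -119.78$)
$V = - \frac{2104}{873}$ ($V = - \frac{223}{97} - \frac{2}{6 \cdot 3} = \left(-223\right) \frac{1}{97} - \frac{2}{18} = - \frac{223}{97} - \frac{1}{9} = - \frac{2104}{873} \approx -2.4101$)
$Y = - \frac{2104}{873} \approx -2.4101$
$c + Y = - \frac{1078}{9} - \frac{2104}{873} = - \frac{106670}{873}$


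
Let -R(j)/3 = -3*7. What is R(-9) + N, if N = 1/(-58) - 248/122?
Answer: 215641/3538 ≈ 60.950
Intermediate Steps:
N = -7253/3538 (N = 1*(-1/58) - 248*1/122 = -1/58 - 124/61 = -7253/3538 ≈ -2.0500)
R(j) = 63 (R(j) = -(-9)*7 = -3*(-21) = 63)
R(-9) + N = 63 - 7253/3538 = 215641/3538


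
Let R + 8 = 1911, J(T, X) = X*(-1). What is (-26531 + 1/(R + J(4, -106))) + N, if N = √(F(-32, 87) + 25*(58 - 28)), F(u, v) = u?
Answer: -53300778/2009 + √718 ≈ -26504.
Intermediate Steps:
J(T, X) = -X
R = 1903 (R = -8 + 1911 = 1903)
N = √718 (N = √(-32 + 25*(58 - 28)) = √(-32 + 25*30) = √(-32 + 750) = √718 ≈ 26.796)
(-26531 + 1/(R + J(4, -106))) + N = (-26531 + 1/(1903 - 1*(-106))) + √718 = (-26531 + 1/(1903 + 106)) + √718 = (-26531 + 1/2009) + √718 = -53300778/2009 + √718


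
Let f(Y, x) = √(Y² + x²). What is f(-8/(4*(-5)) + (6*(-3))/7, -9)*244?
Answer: 244*√105001/35 ≈ 2259.0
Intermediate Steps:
f(-8/(4*(-5)) + (6*(-3))/7, -9)*244 = √((-8/(4*(-5)) + (6*(-3))/7)² + (-9)²)*244 = √((-8/(-20) - 18*⅐)² + 81)*244 = √((-8*(-1/20) - 18/7)² + 81)*244 = √((⅖ - 18/7)² + 81)*244 = √((-76/35)² + 81)*244 = √(5776/1225 + 81)*244 = √(105001/1225)*244 = (√105001/35)*244 = 244*√105001/35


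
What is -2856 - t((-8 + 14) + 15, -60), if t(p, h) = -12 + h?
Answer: -2784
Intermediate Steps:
-2856 - t((-8 + 14) + 15, -60) = -2856 - (-12 - 60) = -2856 - 1*(-72) = -2856 + 72 = -2784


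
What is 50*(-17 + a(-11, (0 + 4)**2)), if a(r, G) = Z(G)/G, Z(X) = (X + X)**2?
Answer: 2350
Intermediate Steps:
Z(X) = 4*X**2 (Z(X) = (2*X)**2 = 4*X**2)
a(r, G) = 4*G (a(r, G) = (4*G**2)/G = 4*G)
50*(-17 + a(-11, (0 + 4)**2)) = 50*(-17 + 4*(0 + 4)**2) = 50*(-17 + 4*4**2) = 50*(-17 + 4*16) = 50*(-17 + 64) = 50*47 = 2350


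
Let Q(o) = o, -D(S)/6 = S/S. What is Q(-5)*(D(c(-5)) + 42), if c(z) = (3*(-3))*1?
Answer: -180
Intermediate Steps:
c(z) = -9 (c(z) = -9*1 = -9)
D(S) = -6 (D(S) = -6*S/S = -6*1 = -6)
Q(-5)*(D(c(-5)) + 42) = -5*(-6 + 42) = -5*36 = -180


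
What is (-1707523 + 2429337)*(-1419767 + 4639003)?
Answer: 2323689614104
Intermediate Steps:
(-1707523 + 2429337)*(-1419767 + 4639003) = 721814*3219236 = 2323689614104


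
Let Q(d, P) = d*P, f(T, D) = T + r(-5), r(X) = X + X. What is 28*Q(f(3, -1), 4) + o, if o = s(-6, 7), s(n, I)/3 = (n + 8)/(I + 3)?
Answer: -3917/5 ≈ -783.40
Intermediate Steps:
r(X) = 2*X
s(n, I) = 3*(8 + n)/(3 + I) (s(n, I) = 3*((n + 8)/(I + 3)) = 3*((8 + n)/(3 + I)) = 3*(8 + n)/(3 + I))
f(T, D) = -10 + T (f(T, D) = T + 2*(-5) = T - 10 = -10 + T)
Q(d, P) = P*d
o = ⅗ (o = 3*(8 - 6)/(3 + 7) = 3*2/10 = 3*(⅒)*2 = ⅗ ≈ 0.60000)
28*Q(f(3, -1), 4) + o = 28*(4*(-10 + 3)) + ⅗ = 28*(4*(-7)) + ⅗ = 28*(-28) + ⅗ = -784 + ⅗ = -3917/5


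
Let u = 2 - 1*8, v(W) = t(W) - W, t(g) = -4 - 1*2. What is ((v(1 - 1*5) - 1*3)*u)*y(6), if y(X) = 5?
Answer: 150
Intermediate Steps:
t(g) = -6 (t(g) = -4 - 2 = -6)
v(W) = -6 - W
u = -6 (u = 2 - 8 = -6)
((v(1 - 1*5) - 1*3)*u)*y(6) = (((-6 - (1 - 1*5)) - 1*3)*(-6))*5 = (((-6 - (1 - 5)) - 3)*(-6))*5 = (((-6 - 1*(-4)) - 3)*(-6))*5 = (((-6 + 4) - 3)*(-6))*5 = ((-2 - 3)*(-6))*5 = -5*(-6)*5 = 30*5 = 150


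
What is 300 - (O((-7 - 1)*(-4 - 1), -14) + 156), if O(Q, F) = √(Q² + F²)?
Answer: 144 - 2*√449 ≈ 101.62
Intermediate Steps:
O(Q, F) = √(F² + Q²)
300 - (O((-7 - 1)*(-4 - 1), -14) + 156) = 300 - (√((-14)² + ((-7 - 1)*(-4 - 1))²) + 156) = 300 - (√(196 + (-8*(-5))²) + 156) = 300 - (√(196 + 40²) + 156) = 300 - (√(196 + 1600) + 156) = 300 - (√1796 + 156) = 300 - (2*√449 + 156) = 300 - (156 + 2*√449) = 300 + (-156 - 2*√449) = 144 - 2*√449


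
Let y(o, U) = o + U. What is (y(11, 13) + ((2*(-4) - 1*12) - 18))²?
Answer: 196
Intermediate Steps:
y(o, U) = U + o
(y(11, 13) + ((2*(-4) - 1*12) - 18))² = ((13 + 11) + ((2*(-4) - 1*12) - 18))² = (24 + ((-8 - 12) - 18))² = (24 + (-20 - 18))² = (24 - 38)² = (-14)² = 196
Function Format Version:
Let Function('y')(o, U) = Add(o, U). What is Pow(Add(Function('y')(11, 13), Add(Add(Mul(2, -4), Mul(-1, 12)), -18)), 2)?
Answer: 196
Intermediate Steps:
Function('y')(o, U) = Add(U, o)
Pow(Add(Function('y')(11, 13), Add(Add(Mul(2, -4), Mul(-1, 12)), -18)), 2) = Pow(Add(Add(13, 11), Add(Add(Mul(2, -4), Mul(-1, 12)), -18)), 2) = Pow(Add(24, Add(Add(-8, -12), -18)), 2) = Pow(Add(24, Add(-20, -18)), 2) = Pow(Add(24, -38), 2) = Pow(-14, 2) = 196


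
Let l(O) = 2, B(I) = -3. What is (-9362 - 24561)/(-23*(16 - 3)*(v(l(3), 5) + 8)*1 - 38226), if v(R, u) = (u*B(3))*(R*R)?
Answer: 33923/22678 ≈ 1.4959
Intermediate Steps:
v(R, u) = -3*u*R² (v(R, u) = (u*(-3))*(R*R) = (-3*u)*R² = -3*u*R²)
(-9362 - 24561)/(-23*(16 - 3)*(v(l(3), 5) + 8)*1 - 38226) = (-9362 - 24561)/(-23*(16 - 3)*(-3*5*2² + 8)*1 - 38226) = -33923/(-299*(-3*5*4 + 8)*1 - 38226) = -33923/(-299*(-60 + 8)*1 - 38226) = -33923/(-299*(-52)*1 - 38226) = -33923/(-23*(-676)*1 - 38226) = -33923/(15548*1 - 38226) = -33923/(15548 - 38226) = -33923/(-22678) = -33923*(-1/22678) = 33923/22678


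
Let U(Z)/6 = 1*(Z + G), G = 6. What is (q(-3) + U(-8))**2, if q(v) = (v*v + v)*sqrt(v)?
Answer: 36 - 144*I*sqrt(3) ≈ 36.0 - 249.42*I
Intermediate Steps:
q(v) = sqrt(v)*(v + v**2) (q(v) = (v**2 + v)*sqrt(v) = (v + v**2)*sqrt(v) = sqrt(v)*(v + v**2))
U(Z) = 36 + 6*Z (U(Z) = 6*(1*(Z + 6)) = 6*(1*(6 + Z)) = 6*(6 + Z) = 36 + 6*Z)
(q(-3) + U(-8))**2 = ((-3)**(3/2)*(1 - 3) + (36 + 6*(-8)))**2 = (-3*I*sqrt(3)*(-2) + (36 - 48))**2 = (6*I*sqrt(3) - 12)**2 = (-12 + 6*I*sqrt(3))**2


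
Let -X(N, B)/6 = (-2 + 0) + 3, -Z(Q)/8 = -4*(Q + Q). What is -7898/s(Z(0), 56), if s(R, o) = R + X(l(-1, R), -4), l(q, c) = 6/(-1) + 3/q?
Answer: 3949/3 ≈ 1316.3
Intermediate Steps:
l(q, c) = -6 + 3/q (l(q, c) = 6*(-1) + 3/q = -6 + 3/q)
Z(Q) = 64*Q (Z(Q) = -(-32)*(Q + Q) = -(-32)*2*Q = -(-64)*Q = 64*Q)
X(N, B) = -6 (X(N, B) = -6*((-2 + 0) + 3) = -6*(-2 + 3) = -6*1 = -6)
s(R, o) = -6 + R (s(R, o) = R - 6 = -6 + R)
-7898/s(Z(0), 56) = -7898/(-6 + 64*0) = -7898/(-6 + 0) = -7898/(-6) = -7898*(-⅙) = 3949/3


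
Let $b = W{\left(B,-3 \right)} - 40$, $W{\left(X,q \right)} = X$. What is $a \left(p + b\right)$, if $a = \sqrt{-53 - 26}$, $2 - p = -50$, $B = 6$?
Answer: $18 i \sqrt{79} \approx 159.99 i$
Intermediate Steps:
$p = 52$ ($p = 2 - -50 = 2 + 50 = 52$)
$a = i \sqrt{79}$ ($a = \sqrt{-79} = i \sqrt{79} \approx 8.8882 i$)
$b = -34$ ($b = 6 - 40 = -34$)
$a \left(p + b\right) = i \sqrt{79} \left(52 - 34\right) = i \sqrt{79} \cdot 18 = 18 i \sqrt{79}$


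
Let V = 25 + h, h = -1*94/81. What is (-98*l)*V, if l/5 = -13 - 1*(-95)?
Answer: -77587580/81 ≈ -9.5787e+5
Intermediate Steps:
h = -94/81 (h = -94*1/81 = -94/81 ≈ -1.1605)
V = 1931/81 (V = 25 - 94/81 = 1931/81 ≈ 23.840)
l = 410 (l = 5*(-13 - 1*(-95)) = 5*(-13 + 95) = 5*82 = 410)
(-98*l)*V = -98*410*(1931/81) = -40180*1931/81 = -77587580/81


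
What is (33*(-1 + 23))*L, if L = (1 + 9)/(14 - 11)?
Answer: 2420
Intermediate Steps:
L = 10/3 ≈ 3.3333
(33*(-1 + 23))*L = (33*(-1 + 23))*(10/3) = (33*22)*(10/3) = 726*(10/3) = 2420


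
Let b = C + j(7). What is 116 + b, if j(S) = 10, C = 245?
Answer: 371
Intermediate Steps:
b = 255 (b = 245 + 10 = 255)
116 + b = 116 + 255 = 371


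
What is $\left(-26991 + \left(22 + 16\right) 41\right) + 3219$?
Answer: $-22214$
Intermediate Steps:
$\left(-26991 + \left(22 + 16\right) 41\right) + 3219 = \left(-26991 + 38 \cdot 41\right) + 3219 = \left(-26991 + 1558\right) + 3219 = -25433 + 3219 = -22214$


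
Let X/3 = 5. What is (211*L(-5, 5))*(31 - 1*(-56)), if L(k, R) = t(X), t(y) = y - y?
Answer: 0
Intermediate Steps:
X = 15 (X = 3*5 = 15)
t(y) = 0
L(k, R) = 0
(211*L(-5, 5))*(31 - 1*(-56)) = (211*0)*(31 - 1*(-56)) = 0*(31 + 56) = 0*87 = 0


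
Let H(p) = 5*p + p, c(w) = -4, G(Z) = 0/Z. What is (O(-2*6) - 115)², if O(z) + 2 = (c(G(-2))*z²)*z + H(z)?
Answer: 45198729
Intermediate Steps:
G(Z) = 0
H(p) = 6*p
O(z) = -2 - 4*z³ + 6*z (O(z) = -2 + ((-4*z²)*z + 6*z) = -2 + (-4*z³ + 6*z) = -2 - 4*z³ + 6*z)
(O(-2*6) - 115)² = ((-2 - 4*(-2*6)³ + 6*(-2*6)) - 115)² = ((-2 - 4*(-12)³ + 6*(-12)) - 115)² = ((-2 - 4*(-1728) - 72) - 115)² = ((-2 + 6912 - 72) - 115)² = (6838 - 115)² = 6723² = 45198729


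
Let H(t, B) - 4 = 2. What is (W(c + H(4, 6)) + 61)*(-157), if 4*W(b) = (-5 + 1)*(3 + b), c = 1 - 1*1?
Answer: -8164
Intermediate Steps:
H(t, B) = 6 (H(t, B) = 4 + 2 = 6)
c = 0 (c = 1 - 1 = 0)
W(b) = -3 - b (W(b) = ((-5 + 1)*(3 + b))/4 = (-4*(3 + b))/4 = (-12 - 4*b)/4 = -3 - b)
(W(c + H(4, 6)) + 61)*(-157) = ((-3 - (0 + 6)) + 61)*(-157) = ((-3 - 1*6) + 61)*(-157) = ((-3 - 6) + 61)*(-157) = (-9 + 61)*(-157) = 52*(-157) = -8164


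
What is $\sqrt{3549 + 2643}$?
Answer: $12 \sqrt{43} \approx 78.689$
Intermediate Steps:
$\sqrt{3549 + 2643} = \sqrt{6192} = 12 \sqrt{43}$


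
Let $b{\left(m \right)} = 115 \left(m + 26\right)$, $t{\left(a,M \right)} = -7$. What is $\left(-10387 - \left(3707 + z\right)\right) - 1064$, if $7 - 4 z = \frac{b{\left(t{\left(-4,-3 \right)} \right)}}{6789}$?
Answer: $- \frac{205837993}{13578} \approx -15160.0$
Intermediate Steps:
$b{\left(m \right)} = 2990 + 115 m$ ($b{\left(m \right)} = 115 \left(26 + m\right) = 2990 + 115 m$)
$z = \frac{22669}{13578}$ ($z = \frac{7}{4} - \frac{\left(2990 + 115 \left(-7\right)\right) \frac{1}{6789}}{4} = \frac{7}{4} - \frac{\left(2990 - 805\right) \frac{1}{6789}}{4} = \frac{7}{4} - \frac{2185 \cdot \frac{1}{6789}}{4} = \frac{7}{4} - \frac{2185}{27156} = \frac{22669}{13578} \approx 1.6695$)
$\left(-10387 - \left(3707 + z\right)\right) - 1064 = \left(-10387 - \frac{50356315}{13578}\right) - 1064 = - \frac{191391001}{13578} - 1064 = - \frac{205837993}{13578}$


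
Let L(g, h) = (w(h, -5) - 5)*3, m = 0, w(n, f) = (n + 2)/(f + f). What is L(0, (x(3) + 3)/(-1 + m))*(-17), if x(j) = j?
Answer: 1173/5 ≈ 234.60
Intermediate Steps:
w(n, f) = (2 + n)/(2*f) (w(n, f) = (2 + n)/((2*f)) = (2 + n)*(1/(2*f)) = (2 + n)/(2*f))
L(g, h) = -78/5 - 3*h/10 (L(g, h) = ((½)*(2 + h)/(-5) - 5)*3 = ((½)*(-⅕)*(2 + h) - 5)*3 = ((-⅕ - h/10) - 5)*3 = (-26/5 - h/10)*3 = -78/5 - 3*h/10)
L(0, (x(3) + 3)/(-1 + m))*(-17) = (-78/5 - 3*(3 + 3)/(10*(-1 + 0)))*(-17) = (-78/5 - 9/(5*(-1)))*(-17) = (-78/5 - 9*(-1)/5)*(-17) = (-78/5 - 3/10*(-6))*(-17) = (-78/5 + 9/5)*(-17) = -69/5*(-17) = 1173/5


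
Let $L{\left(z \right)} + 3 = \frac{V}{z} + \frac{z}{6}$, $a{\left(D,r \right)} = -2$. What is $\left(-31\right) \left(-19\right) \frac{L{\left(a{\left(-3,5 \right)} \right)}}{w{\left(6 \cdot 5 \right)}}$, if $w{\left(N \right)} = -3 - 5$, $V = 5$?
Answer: $\frac{20615}{48} \approx 429.48$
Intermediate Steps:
$w{\left(N \right)} = -8$ ($w{\left(N \right)} = -3 - 5 = -8$)
$L{\left(z \right)} = -3 + \frac{5}{z} + \frac{z}{6}$ ($L{\left(z \right)} = -3 + \left(\frac{5}{z} + \frac{z}{6}\right) = -3 + \frac{5}{z} + \frac{z}{6}$)
$\left(-31\right) \left(-19\right) \frac{L{\left(a{\left(-3,5 \right)} \right)}}{w{\left(6 \cdot 5 \right)}} = \left(-31\right) \left(-19\right) \frac{-3 + \frac{5}{-2} + \frac{1}{6} \left(-2\right)}{-8} = 589 \left(-3 + 5 \left(- \frac{1}{2}\right) - \frac{1}{3}\right) \left(- \frac{1}{8}\right) = 589 \left(-3 - \frac{5}{2} - \frac{1}{3}\right) \left(- \frac{1}{8}\right) = 589 \left(\left(- \frac{35}{6}\right) \left(- \frac{1}{8}\right)\right) = 589 \cdot \frac{35}{48} = \frac{20615}{48}$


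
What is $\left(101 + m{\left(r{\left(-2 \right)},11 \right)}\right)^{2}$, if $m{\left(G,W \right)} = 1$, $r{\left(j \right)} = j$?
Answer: $10404$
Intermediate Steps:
$\left(101 + m{\left(r{\left(-2 \right)},11 \right)}\right)^{2} = \left(101 + 1\right)^{2} = 102^{2} = 10404$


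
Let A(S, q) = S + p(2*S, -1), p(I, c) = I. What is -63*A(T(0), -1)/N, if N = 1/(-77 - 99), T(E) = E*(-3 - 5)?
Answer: 0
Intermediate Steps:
T(E) = -8*E (T(E) = E*(-8) = -8*E)
N = -1/176 (N = 1/(-176) = -1/176 ≈ -0.0056818)
A(S, q) = 3*S (A(S, q) = S + 2*S = 3*S)
-63*A(T(0), -1)/N = -63*3*(-8*0)/(-1/176) = -63*3*0*(-176) = -0*(-176) = -63*0 = 0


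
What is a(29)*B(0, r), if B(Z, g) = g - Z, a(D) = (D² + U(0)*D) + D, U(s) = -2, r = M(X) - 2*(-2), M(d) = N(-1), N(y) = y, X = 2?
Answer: 2436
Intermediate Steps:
M(d) = -1
r = 3 (r = -1 - 2*(-2) = -1 + 4 = 3)
a(D) = D² - D (a(D) = (D² - 2*D) + D = D² - D)
a(29)*B(0, r) = (29*(-1 + 29))*(3 - 1*0) = (29*28)*(3 + 0) = 812*3 = 2436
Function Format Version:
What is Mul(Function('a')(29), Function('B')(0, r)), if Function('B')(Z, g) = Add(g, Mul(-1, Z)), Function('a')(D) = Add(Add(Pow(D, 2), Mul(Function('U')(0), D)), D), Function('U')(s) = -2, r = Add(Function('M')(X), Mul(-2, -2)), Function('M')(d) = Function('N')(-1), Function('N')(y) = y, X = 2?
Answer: 2436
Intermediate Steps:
Function('M')(d) = -1
r = 3 (r = Add(-1, Mul(-2, -2)) = Add(-1, 4) = 3)
Function('a')(D) = Add(Pow(D, 2), Mul(-1, D)) (Function('a')(D) = Add(Add(Pow(D, 2), Mul(-2, D)), D) = Add(Pow(D, 2), Mul(-1, D)))
Mul(Function('a')(29), Function('B')(0, r)) = Mul(Mul(29, Add(-1, 29)), Add(3, Mul(-1, 0))) = Mul(Mul(29, 28), Add(3, 0)) = Mul(812, 3) = 2436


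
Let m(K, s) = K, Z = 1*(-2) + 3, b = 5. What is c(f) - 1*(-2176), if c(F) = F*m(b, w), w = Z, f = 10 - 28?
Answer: 2086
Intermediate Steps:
Z = 1 (Z = -2 + 3 = 1)
f = -18
w = 1
c(F) = 5*F (c(F) = F*5 = 5*F)
c(f) - 1*(-2176) = 5*(-18) - 1*(-2176) = -90 + 2176 = 2086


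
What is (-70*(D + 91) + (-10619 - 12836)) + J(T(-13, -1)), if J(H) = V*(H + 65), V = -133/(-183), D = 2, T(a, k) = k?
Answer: -5475083/183 ≈ -29919.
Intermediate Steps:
V = 133/183 (V = -133*(-1/183) = 133/183 ≈ 0.72678)
J(H) = 8645/183 + 133*H/183 (J(H) = 133*(H + 65)/183 = 133*(65 + H)/183 = 8645/183 + 133*H/183)
(-70*(D + 91) + (-10619 - 12836)) + J(T(-13, -1)) = (-70*(2 + 91) + (-10619 - 12836)) + (8645/183 + (133/183)*(-1)) = (-70*93 - 23455) + (8645/183 - 133/183) = (-6510 - 23455) + 8512/183 = -29965 + 8512/183 = -5475083/183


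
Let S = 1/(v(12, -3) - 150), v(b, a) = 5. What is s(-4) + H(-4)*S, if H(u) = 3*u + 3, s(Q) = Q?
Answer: -571/145 ≈ -3.9379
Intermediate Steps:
H(u) = 3 + 3*u
S = -1/145 (S = 1/(5 - 150) = 1/(-145) = -1/145 ≈ -0.0068966)
s(-4) + H(-4)*S = -4 + (3 + 3*(-4))*(-1/145) = -4 + (3 - 12)*(-1/145) = -4 - 9*(-1/145) = -4 + 9/145 = -571/145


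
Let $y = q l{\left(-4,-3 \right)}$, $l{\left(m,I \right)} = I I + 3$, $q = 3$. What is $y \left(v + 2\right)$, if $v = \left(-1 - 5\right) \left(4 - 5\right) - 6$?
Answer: $72$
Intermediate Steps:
$l{\left(m,I \right)} = 3 + I^{2}$ ($l{\left(m,I \right)} = I^{2} + 3 = 3 + I^{2}$)
$y = 36$ ($y = 3 \left(3 + \left(-3\right)^{2}\right) = 3 \left(3 + 9\right) = 3 \cdot 12 = 36$)
$v = 0$ ($v = \left(-6\right) \left(-1\right) - 6 = 6 - 6 = 0$)
$y \left(v + 2\right) = 36 \left(0 + 2\right) = 36 \cdot 2 = 72$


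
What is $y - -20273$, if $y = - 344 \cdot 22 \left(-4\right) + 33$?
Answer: $50578$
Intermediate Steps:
$y = 30305$ ($y = \left(-344\right) \left(-88\right) + 33 = 30272 + 33 = 30305$)
$y - -20273 = 30305 - -20273 = 30305 + 20273 = 50578$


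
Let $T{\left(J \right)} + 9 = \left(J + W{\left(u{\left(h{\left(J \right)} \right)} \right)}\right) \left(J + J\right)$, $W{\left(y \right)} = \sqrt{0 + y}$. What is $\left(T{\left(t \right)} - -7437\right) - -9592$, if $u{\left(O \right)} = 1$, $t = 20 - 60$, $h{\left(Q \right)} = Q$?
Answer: $20140$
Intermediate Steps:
$t = -40$ ($t = 20 - 60 = -40$)
$W{\left(y \right)} = \sqrt{y}$
$T{\left(J \right)} = -9 + 2 J \left(1 + J\right)$ ($T{\left(J \right)} = -9 + \left(J + \sqrt{1}\right) \left(J + J\right) = -9 + \left(J + 1\right) 2 J = -9 + \left(1 + J\right) 2 J = -9 + 2 J \left(1 + J\right)$)
$\left(T{\left(t \right)} - -7437\right) - -9592 = \left(\left(-9 + 2 \left(-40\right) + 2 \left(-40\right)^{2}\right) - -7437\right) - -9592 = \left(\left(-9 - 80 + 2 \cdot 1600\right) + 7437\right) + 9592 = \left(\left(-9 - 80 + 3200\right) + 7437\right) + 9592 = \left(3111 + 7437\right) + 9592 = 10548 + 9592 = 20140$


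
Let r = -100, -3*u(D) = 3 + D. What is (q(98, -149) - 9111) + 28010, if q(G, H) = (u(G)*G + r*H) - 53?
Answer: 91340/3 ≈ 30447.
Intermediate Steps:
u(D) = -1 - D/3 (u(D) = -(3 + D)/3 = -1 - D/3)
q(G, H) = -53 - 100*H + G*(-1 - G/3) (q(G, H) = ((-1 - G/3)*G - 100*H) - 53 = (G*(-1 - G/3) - 100*H) - 53 = (-100*H + G*(-1 - G/3)) - 53 = -53 - 100*H + G*(-1 - G/3))
(q(98, -149) - 9111) + 28010 = ((-53 - 100*(-149) - 1/3*98*(3 + 98)) - 9111) + 28010 = ((-53 + 14900 - 1/3*98*101) - 9111) + 28010 = ((-53 + 14900 - 9898/3) - 9111) + 28010 = (34643/3 - 9111) + 28010 = 7310/3 + 28010 = 91340/3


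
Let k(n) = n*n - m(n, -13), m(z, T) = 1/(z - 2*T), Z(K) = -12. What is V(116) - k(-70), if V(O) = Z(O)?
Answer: -216129/44 ≈ -4912.0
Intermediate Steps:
V(O) = -12
k(n) = n**2 - 1/(26 + n) (k(n) = n*n - 1/(n - 2*(-13)) = n**2 - 1/(n + 26) = n**2 - 1/(26 + n))
V(116) - k(-70) = -12 - (-1 + (-70)**2*(26 - 70))/(26 - 70) = -12 - (-1 + 4900*(-44))/(-44) = -12 - (-1)*(-1 - 215600)/44 = -12 - (-1)*(-215601)/44 = -12 - 1*215601/44 = -12 - 215601/44 = -216129/44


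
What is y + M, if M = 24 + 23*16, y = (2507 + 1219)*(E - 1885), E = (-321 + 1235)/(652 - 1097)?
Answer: -3128693074/445 ≈ -7.0308e+6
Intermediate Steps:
E = -914/445 (E = 914/(-445) = 914*(-1/445) = -914/445 ≈ -2.0539)
y = -3128867514/445 (y = (2507 + 1219)*(-914/445 - 1885) = 3726*(-839739/445) = -3128867514/445 ≈ -7.0312e+6)
M = 392 (M = 24 + 368 = 392)
y + M = -3128867514/445 + 392 = -3128693074/445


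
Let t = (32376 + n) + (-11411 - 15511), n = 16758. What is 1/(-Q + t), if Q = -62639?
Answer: 1/84851 ≈ 1.1785e-5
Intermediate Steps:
t = 22212 (t = (32376 + 16758) + (-11411 - 15511) = 49134 - 26922 = 22212)
1/(-Q + t) = 1/(-1*(-62639) + 22212) = 1/(62639 + 22212) = 1/84851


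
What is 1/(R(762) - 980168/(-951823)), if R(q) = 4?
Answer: 951823/4787460 ≈ 0.19882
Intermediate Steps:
1/(R(762) - 980168/(-951823)) = 1/(4 - 980168/(-951823)) = 1/(4 - 980168*(-1/951823)) = 1/(4 + 980168/951823) = 1/(4787460/951823) = 951823/4787460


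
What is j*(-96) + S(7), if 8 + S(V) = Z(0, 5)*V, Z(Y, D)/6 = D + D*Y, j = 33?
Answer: -2966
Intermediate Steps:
Z(Y, D) = 6*D + 6*D*Y (Z(Y, D) = 6*(D + D*Y) = 6*D + 6*D*Y)
S(V) = -8 + 30*V (S(V) = -8 + (6*5*(1 + 0))*V = -8 + (6*5*1)*V = -8 + 30*V)
j*(-96) + S(7) = 33*(-96) + (-8 + 30*7) = -3168 + (-8 + 210) = -3168 + 202 = -2966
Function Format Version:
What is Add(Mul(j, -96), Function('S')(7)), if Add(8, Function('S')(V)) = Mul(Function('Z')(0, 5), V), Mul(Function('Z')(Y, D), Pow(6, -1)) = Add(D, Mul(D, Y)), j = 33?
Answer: -2966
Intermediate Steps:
Function('Z')(Y, D) = Add(Mul(6, D), Mul(6, D, Y)) (Function('Z')(Y, D) = Mul(6, Add(D, Mul(D, Y))) = Add(Mul(6, D), Mul(6, D, Y)))
Function('S')(V) = Add(-8, Mul(30, V)) (Function('S')(V) = Add(-8, Mul(Mul(6, 5, Add(1, 0)), V)) = Add(-8, Mul(Mul(6, 5, 1), V)) = Add(-8, Mul(30, V)))
Add(Mul(j, -96), Function('S')(7)) = Add(Mul(33, -96), Add(-8, Mul(30, 7))) = Add(-3168, Add(-8, 210)) = Add(-3168, 202) = -2966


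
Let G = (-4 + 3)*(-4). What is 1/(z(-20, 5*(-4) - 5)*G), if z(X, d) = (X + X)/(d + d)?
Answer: 5/16 ≈ 0.31250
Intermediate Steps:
z(X, d) = X/d (z(X, d) = (2*X)/((2*d)) = (2*X)*(1/(2*d)) = X/d)
G = 4 (G = -1*(-4) = 4)
1/(z(-20, 5*(-4) - 5)*G) = 1/(-20/(5*(-4) - 5)*4) = 1/(-20/(-20 - 5)*4) = 1/(-20/(-25)*4) = 1/(-20*(-1/25)*4) = 1/((⅘)*4) = 1/(16/5) = 5/16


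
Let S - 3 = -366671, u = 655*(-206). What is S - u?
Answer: -231738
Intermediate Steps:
u = -134930
S = -366668 (S = 3 - 366671 = -366668)
S - u = -366668 - 1*(-134930) = -366668 + 134930 = -231738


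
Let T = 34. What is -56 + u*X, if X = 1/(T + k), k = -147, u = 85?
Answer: -6413/113 ≈ -56.752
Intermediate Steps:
X = -1/113 (X = 1/(34 - 147) = 1/(-113) = -1/113 ≈ -0.0088496)
-56 + u*X = -56 + 85*(-1/113) = -56 - 85/113 = -6413/113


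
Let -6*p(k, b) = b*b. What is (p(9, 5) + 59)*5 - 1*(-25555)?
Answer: 154975/6 ≈ 25829.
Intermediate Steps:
p(k, b) = -b**2/6 (p(k, b) = -b*b/6 = -b**2/6)
(p(9, 5) + 59)*5 - 1*(-25555) = (-1/6*5**2 + 59)*5 - 1*(-25555) = (-1/6*25 + 59)*5 + 25555 = (-25/6 + 59)*5 + 25555 = (329/6)*5 + 25555 = 1645/6 + 25555 = 154975/6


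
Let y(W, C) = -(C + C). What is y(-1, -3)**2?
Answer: 36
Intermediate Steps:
y(W, C) = -2*C
y(-1, -3)**2 = (-2*(-3))**2 = 6**2 = 36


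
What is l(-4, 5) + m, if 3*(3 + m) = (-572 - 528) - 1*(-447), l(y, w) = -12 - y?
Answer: -686/3 ≈ -228.67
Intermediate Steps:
m = -662/3 (m = -3 + ((-572 - 528) - 1*(-447))/3 = -3 + (-1100 + 447)/3 = -3 + (⅓)*(-653) = -3 - 653/3 = -662/3 ≈ -220.67)
l(-4, 5) + m = (-12 - 1*(-4)) - 662/3 = (-12 + 4) - 662/3 = -8 - 662/3 = -686/3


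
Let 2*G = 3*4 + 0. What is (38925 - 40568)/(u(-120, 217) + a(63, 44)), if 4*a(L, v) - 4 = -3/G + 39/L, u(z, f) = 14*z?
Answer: 276024/282067 ≈ 0.97858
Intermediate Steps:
G = 6 (G = (3*4 + 0)/2 = (12 + 0)/2 = (1/2)*12 = 6)
a(L, v) = 7/8 + 39/(4*L) (a(L, v) = 1 + (-3/6 + 39/L)/4 = 1 + (-3*1/6 + 39/L)/4 = 1 + (-1/2 + 39/L)/4 = 1 + (-1/8 + 39/(4*L)) = 7/8 + 39/(4*L))
(38925 - 40568)/(u(-120, 217) + a(63, 44)) = (38925 - 40568)/(14*(-120) + (1/8)*(78 + 7*63)/63) = -1643/(-1680 + (1/8)*(1/63)*(78 + 441)) = -1643/(-1680 + (1/8)*(1/63)*519) = -1643/(-1680 + 173/168) = -1643/(-282067/168) = -1643*(-168/282067) = 276024/282067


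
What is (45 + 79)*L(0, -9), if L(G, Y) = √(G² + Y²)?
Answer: 1116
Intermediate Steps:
(45 + 79)*L(0, -9) = (45 + 79)*√(0² + (-9)²) = 124*√(0 + 81) = 124*√81 = 124*9 = 1116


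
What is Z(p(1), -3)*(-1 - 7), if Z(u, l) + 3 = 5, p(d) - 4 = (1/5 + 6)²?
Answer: -16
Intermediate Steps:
p(d) = 1061/25 (p(d) = 4 + (1/5 + 6)² = 4 + (⅕ + 6)² = 4 + (31/5)² = 4 + 961/25 = 1061/25)
Z(u, l) = 2 (Z(u, l) = -3 + 5 = 2)
Z(p(1), -3)*(-1 - 7) = 2*(-1 - 7) = 2*(-8) = -16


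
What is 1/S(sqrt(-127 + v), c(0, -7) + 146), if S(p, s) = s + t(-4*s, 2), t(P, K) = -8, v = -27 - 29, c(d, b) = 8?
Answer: 1/146 ≈ 0.0068493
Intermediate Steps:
v = -56
S(p, s) = -8 + s (S(p, s) = s - 8 = -8 + s)
1/S(sqrt(-127 + v), c(0, -7) + 146) = 1/(-8 + (8 + 146)) = 1/(-8 + 154) = 1/146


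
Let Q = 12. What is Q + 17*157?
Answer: 2681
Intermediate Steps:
Q + 17*157 = 12 + 17*157 = 12 + 2669 = 2681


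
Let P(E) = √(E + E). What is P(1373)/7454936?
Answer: √2746/7454936 ≈ 7.0292e-6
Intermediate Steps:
P(E) = √2*√E (P(E) = √(2*E) = √2*√E)
P(1373)/7454936 = (√2*√1373)/7454936 = √2746*(1/7454936) = √2746/7454936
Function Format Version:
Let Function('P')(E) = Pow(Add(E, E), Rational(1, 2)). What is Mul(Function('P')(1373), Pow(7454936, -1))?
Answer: Mul(Rational(1, 7454936), Pow(2746, Rational(1, 2))) ≈ 7.0292e-6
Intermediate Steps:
Function('P')(E) = Mul(Pow(2, Rational(1, 2)), Pow(E, Rational(1, 2))) (Function('P')(E) = Pow(Mul(2, E), Rational(1, 2)) = Mul(Pow(2, Rational(1, 2)), Pow(E, Rational(1, 2))))
Mul(Function('P')(1373), Pow(7454936, -1)) = Mul(Mul(Pow(2, Rational(1, 2)), Pow(1373, Rational(1, 2))), Pow(7454936, -1)) = Mul(Pow(2746, Rational(1, 2)), Rational(1, 7454936)) = Mul(Rational(1, 7454936), Pow(2746, Rational(1, 2)))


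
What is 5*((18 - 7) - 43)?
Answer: -160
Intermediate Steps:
5*((18 - 7) - 43) = 5*(11 - 43) = 5*(-32) = -160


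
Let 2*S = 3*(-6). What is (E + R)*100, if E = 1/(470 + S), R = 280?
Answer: 12908100/461 ≈ 28000.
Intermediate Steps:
S = -9 (S = (3*(-6))/2 = (½)*(-18) = -9)
E = 1/461 (E = 1/(470 - 9) = 1/461 ≈ 0.0021692)
(E + R)*100 = (1/461 + 280)*100 = (129081/461)*100 = 12908100/461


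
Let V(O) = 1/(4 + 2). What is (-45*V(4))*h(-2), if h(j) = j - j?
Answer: 0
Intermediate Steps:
h(j) = 0
V(O) = ⅙ (V(O) = 1/6 = ⅙)
(-45*V(4))*h(-2) = -45*⅙*0 = -15/2*0 = 0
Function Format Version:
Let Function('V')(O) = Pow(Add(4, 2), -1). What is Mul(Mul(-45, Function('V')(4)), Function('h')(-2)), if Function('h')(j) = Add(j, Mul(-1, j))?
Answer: 0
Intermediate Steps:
Function('h')(j) = 0
Function('V')(O) = Rational(1, 6) (Function('V')(O) = Pow(6, -1) = Rational(1, 6))
Mul(Mul(-45, Function('V')(4)), Function('h')(-2)) = Mul(Mul(-45, Rational(1, 6)), 0) = Mul(Rational(-15, 2), 0) = 0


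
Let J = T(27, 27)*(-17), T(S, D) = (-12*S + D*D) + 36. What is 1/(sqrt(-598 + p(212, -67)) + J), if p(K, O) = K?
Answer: -7497/56205395 - I*sqrt(386)/56205395 ≈ -0.00013339 - 3.4956e-7*I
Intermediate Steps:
T(S, D) = 36 + D**2 - 12*S (T(S, D) = (-12*S + D**2) + 36 = (D**2 - 12*S) + 36 = 36 + D**2 - 12*S)
J = -7497 (J = (36 + 27**2 - 12*27)*(-17) = (36 + 729 - 324)*(-17) = 441*(-17) = -7497)
1/(sqrt(-598 + p(212, -67)) + J) = 1/(sqrt(-598 + 212) - 7497) = 1/(sqrt(-386) - 7497) = 1/(I*sqrt(386) - 7497) = 1/(-7497 + I*sqrt(386))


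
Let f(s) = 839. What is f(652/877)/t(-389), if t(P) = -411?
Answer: -839/411 ≈ -2.0414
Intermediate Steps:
f(652/877)/t(-389) = 839/(-411) = 839*(-1/411) = -839/411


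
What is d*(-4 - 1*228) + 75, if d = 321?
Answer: -74397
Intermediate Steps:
d*(-4 - 1*228) + 75 = 321*(-4 - 1*228) + 75 = 321*(-4 - 228) + 75 = 321*(-232) + 75 = -74472 + 75 = -74397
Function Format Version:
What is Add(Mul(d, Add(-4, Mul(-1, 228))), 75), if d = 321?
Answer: -74397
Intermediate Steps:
Add(Mul(d, Add(-4, Mul(-1, 228))), 75) = Add(Mul(321, Add(-4, Mul(-1, 228))), 75) = Add(Mul(321, Add(-4, -228)), 75) = Add(Mul(321, -232), 75) = Add(-74472, 75) = -74397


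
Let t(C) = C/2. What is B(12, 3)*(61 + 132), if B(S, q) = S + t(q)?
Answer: 5211/2 ≈ 2605.5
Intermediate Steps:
t(C) = C/2 (t(C) = C*(½) = C/2)
B(S, q) = S + q/2
B(12, 3)*(61 + 132) = (12 + (½)*3)*(61 + 132) = (12 + 3/2)*193 = (27/2)*193 = 5211/2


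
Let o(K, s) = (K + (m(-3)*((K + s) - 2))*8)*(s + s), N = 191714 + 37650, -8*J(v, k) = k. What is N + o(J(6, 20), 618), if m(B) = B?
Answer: -17972590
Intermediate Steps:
J(v, k) = -k/8
N = 229364
o(K, s) = 2*s*(48 - 24*s - 23*K) (o(K, s) = (K - 3*((K + s) - 2)*8)*(s + s) = (K - 3*(-2 + K + s)*8)*(2*s) = (K + (6 - 3*K - 3*s)*8)*(2*s) = (K + (48 - 24*K - 24*s))*(2*s) = (48 - 24*s - 23*K)*(2*s) = 2*s*(48 - 24*s - 23*K))
N + o(J(6, 20), 618) = 229364 + 2*618*(48 - 24*618 - (-23)*20/8) = 229364 + 2*618*(48 - 14832 - 23*(-5/2)) = 229364 + 2*618*(48 - 14832 + 115/2) = 229364 + 2*618*(-29453/2) = 229364 - 18201954 = -17972590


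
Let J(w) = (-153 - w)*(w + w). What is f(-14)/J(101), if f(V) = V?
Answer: 7/25654 ≈ 0.00027286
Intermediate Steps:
J(w) = 2*w*(-153 - w) (J(w) = (-153 - w)*(2*w) = 2*w*(-153 - w))
f(-14)/J(101) = -14*(-1/(202*(153 + 101))) = -14/((-2*101*254)) = -14/(-51308) = -14*(-1/51308) = 7/25654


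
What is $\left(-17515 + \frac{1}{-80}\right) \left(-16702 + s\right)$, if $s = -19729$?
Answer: $\frac{51047153631}{80} \approx 6.3809 \cdot 10^{8}$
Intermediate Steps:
$\left(-17515 + \frac{1}{-80}\right) \left(-16702 + s\right) = \left(-17515 + \frac{1}{-80}\right) \left(-16702 - 19729\right) = \left(-17515 - \frac{1}{80}\right) \left(-36431\right) = \left(- \frac{1401201}{80}\right) \left(-36431\right) = \frac{51047153631}{80}$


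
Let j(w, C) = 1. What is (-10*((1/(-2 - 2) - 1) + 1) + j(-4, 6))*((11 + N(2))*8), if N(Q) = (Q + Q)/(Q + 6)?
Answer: 322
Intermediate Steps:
N(Q) = 2*Q/(6 + Q) (N(Q) = (2*Q)/(6 + Q) = 2*Q/(6 + Q))
(-10*((1/(-2 - 2) - 1) + 1) + j(-4, 6))*((11 + N(2))*8) = (-10*((1/(-2 - 2) - 1) + 1) + 1)*((11 + 2*2/(6 + 2))*8) = (-10*((1/(-4) - 1) + 1) + 1)*((11 + 2*2/8)*8) = (-10*((-¼ - 1) + 1) + 1)*((11 + 2*2*(⅛))*8) = (-10*(-5/4 + 1) + 1)*((11 + ½)*8) = (-10*(-¼) + 1)*((23/2)*8) = (5/2 + 1)*92 = (7/2)*92 = 322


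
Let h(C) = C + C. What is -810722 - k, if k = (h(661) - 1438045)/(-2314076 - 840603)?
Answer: -2557569104961/3154679 ≈ -8.1072e+5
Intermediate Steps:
h(C) = 2*C
k = 1436723/3154679 (k = (2*661 - 1438045)/(-2314076 - 840603) = (1322 - 1438045)/(-3154679) = -1436723*(-1/3154679) = 1436723/3154679 ≈ 0.45543)
-810722 - k = -810722 - 1*1436723/3154679 = -810722 - 1436723/3154679 = -2557569104961/3154679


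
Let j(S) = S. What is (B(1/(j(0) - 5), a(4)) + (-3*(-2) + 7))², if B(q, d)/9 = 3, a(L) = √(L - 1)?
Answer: 1600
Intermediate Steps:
a(L) = √(-1 + L)
B(q, d) = 27 (B(q, d) = 9*3 = 27)
(B(1/(j(0) - 5), a(4)) + (-3*(-2) + 7))² = (27 + (-3*(-2) + 7))² = (27 + (6 + 7))² = (27 + 13)² = 40² = 1600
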